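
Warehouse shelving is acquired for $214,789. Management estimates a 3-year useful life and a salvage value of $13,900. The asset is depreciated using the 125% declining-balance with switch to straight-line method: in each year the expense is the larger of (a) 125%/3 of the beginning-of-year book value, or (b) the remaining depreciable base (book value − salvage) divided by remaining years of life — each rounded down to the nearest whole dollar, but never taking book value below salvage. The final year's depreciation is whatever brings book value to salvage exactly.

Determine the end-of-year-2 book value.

Depreciable base = $214,789 − $13,900 = $200,889.
Year 1: DB = ⌊$214,789 × 125%/3⌋ = $89,495; SL = ⌊$200,889/3⌋ = $66,963 → take DB $89,495. Book value $125,294.
Year 2: DB = ⌊$125,294 × 125%/3⌋ = $52,205; SL = ⌊$111,394/2⌋ = $55,697 → take SL $55,697. Book value $69,597.

$69,597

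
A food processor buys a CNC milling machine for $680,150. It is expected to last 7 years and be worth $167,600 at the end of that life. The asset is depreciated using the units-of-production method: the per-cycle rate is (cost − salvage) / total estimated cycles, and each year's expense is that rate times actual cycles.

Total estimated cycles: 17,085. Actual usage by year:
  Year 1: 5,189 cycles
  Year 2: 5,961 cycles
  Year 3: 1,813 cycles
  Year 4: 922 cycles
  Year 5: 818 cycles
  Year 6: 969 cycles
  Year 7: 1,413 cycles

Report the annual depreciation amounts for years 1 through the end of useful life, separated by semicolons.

$155,670; $178,830; $54,390; $27,660; $24,540; $29,070; $42,390

Depreciable base = $680,150 − $167,600 = $512,550.
Rate = $512,550 / 17,085 cycles = $30 per cycle.
Year 1: 5,189 × $30 = $155,670. Book value $524,480.
Year 2: 5,961 × $30 = $178,830. Book value $345,650.
Year 3: 1,813 × $30 = $54,390. Book value $291,260.
Year 4: 922 × $30 = $27,660. Book value $263,600.
Year 5: 818 × $30 = $24,540. Book value $239,060.
Year 6: 969 × $30 = $29,070. Book value $209,990.
Year 7: 1,413 × $30 = $42,390. Book value $167,600.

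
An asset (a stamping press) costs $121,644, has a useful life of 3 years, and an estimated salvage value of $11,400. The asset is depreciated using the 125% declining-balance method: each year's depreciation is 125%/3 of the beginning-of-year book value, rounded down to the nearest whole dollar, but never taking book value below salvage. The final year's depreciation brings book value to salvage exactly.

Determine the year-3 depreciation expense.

$29,993

Depreciable base = $121,644 − $11,400 = $110,244.
Year 1: ⌊$121,644 × 125%/3⌋ = $50,685. Book value $70,959.
Year 2: ⌊$70,959 × 125%/3⌋ = $29,566. Book value $41,393.
Year 3 (final): $41,393 − $11,400 = $29,993. Book value $11,400.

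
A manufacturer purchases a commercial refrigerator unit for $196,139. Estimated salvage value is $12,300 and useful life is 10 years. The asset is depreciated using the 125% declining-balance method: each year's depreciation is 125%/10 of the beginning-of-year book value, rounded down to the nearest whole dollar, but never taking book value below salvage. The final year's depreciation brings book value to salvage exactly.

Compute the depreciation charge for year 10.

Depreciable base = $196,139 − $12,300 = $183,839.
Year 1: ⌊$196,139 × 125%/10⌋ = $24,517. Book value $171,622.
Year 2: ⌊$171,622 × 125%/10⌋ = $21,452. Book value $150,170.
Year 3: ⌊$150,170 × 125%/10⌋ = $18,771. Book value $131,399.
Year 4: ⌊$131,399 × 125%/10⌋ = $16,424. Book value $114,975.
Year 5: ⌊$114,975 × 125%/10⌋ = $14,371. Book value $100,604.
Year 6: ⌊$100,604 × 125%/10⌋ = $12,575. Book value $88,029.
Year 7: ⌊$88,029 × 125%/10⌋ = $11,003. Book value $77,026.
Year 8: ⌊$77,026 × 125%/10⌋ = $9,628. Book value $67,398.
Year 9: ⌊$67,398 × 125%/10⌋ = $8,424. Book value $58,974.
Year 10 (final): $58,974 − $12,300 = $46,674. Book value $12,300.

$46,674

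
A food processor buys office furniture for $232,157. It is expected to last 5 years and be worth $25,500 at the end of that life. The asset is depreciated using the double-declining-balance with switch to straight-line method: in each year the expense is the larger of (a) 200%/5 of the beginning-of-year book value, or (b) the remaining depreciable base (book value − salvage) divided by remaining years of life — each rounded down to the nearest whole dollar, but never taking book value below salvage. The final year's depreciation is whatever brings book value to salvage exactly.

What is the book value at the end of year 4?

Depreciable base = $232,157 − $25,500 = $206,657.
Year 1: DB = ⌊$232,157 × 200%/5⌋ = $92,862; SL = ⌊$206,657/5⌋ = $41,331 → take DB $92,862. Book value $139,295.
Year 2: DB = ⌊$139,295 × 200%/5⌋ = $55,718; SL = ⌊$113,795/4⌋ = $28,448 → take DB $55,718. Book value $83,577.
Year 3: DB = ⌊$83,577 × 200%/5⌋ = $33,430; SL = ⌊$58,077/3⌋ = $19,359 → take DB $33,430. Book value $50,147.
Year 4: DB = ⌊$50,147 × 200%/5⌋ = $20,058; SL = ⌊$24,647/2⌋ = $12,323 → take DB $20,058. Book value $30,089.

$30,089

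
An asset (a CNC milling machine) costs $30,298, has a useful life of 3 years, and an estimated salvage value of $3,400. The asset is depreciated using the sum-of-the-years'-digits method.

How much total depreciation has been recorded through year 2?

$22,415

Depreciable base = $30,298 − $3,400 = $26,898.
Sum of the years' digits = 3+2+1 = 6.
Year 1: $26,898 × 3/6 = $13,449. Book value $16,849.
Year 2: $26,898 × 2/6 = $8,966. Book value $7,883.
Accumulated through year 2 = $30,298 − $7,883 = $22,415.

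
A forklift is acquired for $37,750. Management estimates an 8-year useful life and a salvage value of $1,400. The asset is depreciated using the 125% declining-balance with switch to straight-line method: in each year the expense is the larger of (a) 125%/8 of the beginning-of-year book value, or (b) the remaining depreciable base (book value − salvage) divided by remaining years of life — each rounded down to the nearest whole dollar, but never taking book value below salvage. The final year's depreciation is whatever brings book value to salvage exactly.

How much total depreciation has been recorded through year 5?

Depreciable base = $37,750 − $1,400 = $36,350.
Year 1: DB = ⌊$37,750 × 125%/8⌋ = $5,898; SL = ⌊$36,350/8⌋ = $4,543 → take DB $5,898. Book value $31,852.
Year 2: DB = ⌊$31,852 × 125%/8⌋ = $4,976; SL = ⌊$30,452/7⌋ = $4,350 → take DB $4,976. Book value $26,876.
Year 3: DB = ⌊$26,876 × 125%/8⌋ = $4,199; SL = ⌊$25,476/6⌋ = $4,246 → take SL $4,246. Book value $22,630.
Year 4: DB = ⌊$22,630 × 125%/8⌋ = $3,535; SL = ⌊$21,230/5⌋ = $4,246 → take SL $4,246. Book value $18,384.
Year 5: DB = ⌊$18,384 × 125%/8⌋ = $2,872; SL = ⌊$16,984/4⌋ = $4,246 → take SL $4,246. Book value $14,138.
Accumulated through year 5 = $37,750 − $14,138 = $23,612.

$23,612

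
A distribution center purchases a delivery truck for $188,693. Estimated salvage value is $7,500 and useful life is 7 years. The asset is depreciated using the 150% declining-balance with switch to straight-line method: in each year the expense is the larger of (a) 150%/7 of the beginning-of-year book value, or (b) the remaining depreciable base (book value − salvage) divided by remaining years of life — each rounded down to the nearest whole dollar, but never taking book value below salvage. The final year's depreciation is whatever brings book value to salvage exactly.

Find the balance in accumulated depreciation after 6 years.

$160,186

Depreciable base = $188,693 − $7,500 = $181,193.
Year 1: DB = ⌊$188,693 × 150%/7⌋ = $40,434; SL = ⌊$181,193/7⌋ = $25,884 → take DB $40,434. Book value $148,259.
Year 2: DB = ⌊$148,259 × 150%/7⌋ = $31,769; SL = ⌊$140,759/6⌋ = $23,459 → take DB $31,769. Book value $116,490.
Year 3: DB = ⌊$116,490 × 150%/7⌋ = $24,962; SL = ⌊$108,990/5⌋ = $21,798 → take DB $24,962. Book value $91,528.
Year 4: DB = ⌊$91,528 × 150%/7⌋ = $19,613; SL = ⌊$84,028/4⌋ = $21,007 → take SL $21,007. Book value $70,521.
Year 5: DB = ⌊$70,521 × 150%/7⌋ = $15,111; SL = ⌊$63,021/3⌋ = $21,007 → take SL $21,007. Book value $49,514.
Year 6: DB = ⌊$49,514 × 150%/7⌋ = $10,610; SL = ⌊$42,014/2⌋ = $21,007 → take SL $21,007. Book value $28,507.
Accumulated through year 6 = $188,693 − $28,507 = $160,186.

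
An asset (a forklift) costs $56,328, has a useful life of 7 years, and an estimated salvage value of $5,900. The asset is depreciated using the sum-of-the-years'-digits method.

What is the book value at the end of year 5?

$11,303

Depreciable base = $56,328 − $5,900 = $50,428.
Sum of the years' digits = 7+6+5+4+3+2+1 = 28.
Year 1: $50,428 × 7/28 = $12,607. Book value $43,721.
Year 2: $50,428 × 6/28 = $10,806. Book value $32,915.
Year 3: $50,428 × 5/28 = $9,005. Book value $23,910.
Year 4: $50,428 × 4/28 = $7,204. Book value $16,706.
Year 5: $50,428 × 3/28 = $5,403. Book value $11,303.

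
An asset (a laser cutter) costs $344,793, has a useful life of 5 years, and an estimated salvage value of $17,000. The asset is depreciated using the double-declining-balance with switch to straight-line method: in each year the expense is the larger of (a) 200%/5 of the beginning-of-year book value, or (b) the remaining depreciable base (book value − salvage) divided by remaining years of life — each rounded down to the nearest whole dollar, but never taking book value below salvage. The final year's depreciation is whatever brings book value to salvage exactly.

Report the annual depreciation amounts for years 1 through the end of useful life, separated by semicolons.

Depreciable base = $344,793 − $17,000 = $327,793.
Year 1: DB = ⌊$344,793 × 200%/5⌋ = $137,917; SL = ⌊$327,793/5⌋ = $65,558 → take DB $137,917. Book value $206,876.
Year 2: DB = ⌊$206,876 × 200%/5⌋ = $82,750; SL = ⌊$189,876/4⌋ = $47,469 → take DB $82,750. Book value $124,126.
Year 3: DB = ⌊$124,126 × 200%/5⌋ = $49,650; SL = ⌊$107,126/3⌋ = $35,708 → take DB $49,650. Book value $74,476.
Year 4: DB = ⌊$74,476 × 200%/5⌋ = $29,790; SL = ⌊$57,476/2⌋ = $28,738 → take DB $29,790. Book value $44,686.
Year 5 (final): $44,686 − $17,000 = $27,686. Book value $17,000.

$137,917; $82,750; $49,650; $29,790; $27,686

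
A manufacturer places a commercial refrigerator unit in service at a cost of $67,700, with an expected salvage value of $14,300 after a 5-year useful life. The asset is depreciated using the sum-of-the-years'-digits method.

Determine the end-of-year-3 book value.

Depreciable base = $67,700 − $14,300 = $53,400.
Sum of the years' digits = 5+4+3+2+1 = 15.
Year 1: $53,400 × 5/15 = $17,800. Book value $49,900.
Year 2: $53,400 × 4/15 = $14,240. Book value $35,660.
Year 3: $53,400 × 3/15 = $10,680. Book value $24,980.

$24,980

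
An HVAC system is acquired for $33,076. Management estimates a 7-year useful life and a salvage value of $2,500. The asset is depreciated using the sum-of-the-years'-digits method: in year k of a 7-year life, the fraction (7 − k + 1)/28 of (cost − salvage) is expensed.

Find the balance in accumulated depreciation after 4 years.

Depreciable base = $33,076 − $2,500 = $30,576.
Sum of the years' digits = 7+6+5+4+3+2+1 = 28.
Year 1: $30,576 × 7/28 = $7,644. Book value $25,432.
Year 2: $30,576 × 6/28 = $6,552. Book value $18,880.
Year 3: $30,576 × 5/28 = $5,460. Book value $13,420.
Year 4: $30,576 × 4/28 = $4,368. Book value $9,052.
Accumulated through year 4 = $33,076 − $9,052 = $24,024.

$24,024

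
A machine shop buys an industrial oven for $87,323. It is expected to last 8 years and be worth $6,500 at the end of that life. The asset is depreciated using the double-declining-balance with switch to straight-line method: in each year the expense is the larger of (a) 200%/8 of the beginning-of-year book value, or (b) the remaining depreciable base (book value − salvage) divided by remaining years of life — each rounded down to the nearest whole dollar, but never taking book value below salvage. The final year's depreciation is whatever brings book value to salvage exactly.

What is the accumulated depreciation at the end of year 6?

Depreciable base = $87,323 − $6,500 = $80,823.
Year 1: DB = ⌊$87,323 × 200%/8⌋ = $21,830; SL = ⌊$80,823/8⌋ = $10,102 → take DB $21,830. Book value $65,493.
Year 2: DB = ⌊$65,493 × 200%/8⌋ = $16,373; SL = ⌊$58,993/7⌋ = $8,427 → take DB $16,373. Book value $49,120.
Year 3: DB = ⌊$49,120 × 200%/8⌋ = $12,280; SL = ⌊$42,620/6⌋ = $7,103 → take DB $12,280. Book value $36,840.
Year 4: DB = ⌊$36,840 × 200%/8⌋ = $9,210; SL = ⌊$30,340/5⌋ = $6,068 → take DB $9,210. Book value $27,630.
Year 5: DB = ⌊$27,630 × 200%/8⌋ = $6,907; SL = ⌊$21,130/4⌋ = $5,282 → take DB $6,907. Book value $20,723.
Year 6: DB = ⌊$20,723 × 200%/8⌋ = $5,180; SL = ⌊$14,223/3⌋ = $4,741 → take DB $5,180. Book value $15,543.
Accumulated through year 6 = $87,323 − $15,543 = $71,780.

$71,780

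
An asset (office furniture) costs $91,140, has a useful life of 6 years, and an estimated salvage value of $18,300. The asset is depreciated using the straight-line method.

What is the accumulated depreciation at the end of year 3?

Depreciable base = $91,140 − $18,300 = $72,840.
Annual expense = $72,840 / 6 = $12,140.
End of year 1: book value $79,000.
End of year 2: book value $66,860.
End of year 3: book value $54,720.
Accumulated through year 3 = $91,140 − $54,720 = $36,420.

$36,420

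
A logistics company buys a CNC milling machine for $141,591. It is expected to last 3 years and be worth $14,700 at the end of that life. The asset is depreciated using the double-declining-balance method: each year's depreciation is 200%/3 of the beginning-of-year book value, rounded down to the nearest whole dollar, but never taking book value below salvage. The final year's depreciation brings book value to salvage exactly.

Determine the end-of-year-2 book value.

Depreciable base = $141,591 − $14,700 = $126,891.
Year 1: ⌊$141,591 × 200%/3⌋ = $94,394. Book value $47,197.
Year 2: ⌊$47,197 × 200%/3⌋ = $31,464. Book value $15,733.

$15,733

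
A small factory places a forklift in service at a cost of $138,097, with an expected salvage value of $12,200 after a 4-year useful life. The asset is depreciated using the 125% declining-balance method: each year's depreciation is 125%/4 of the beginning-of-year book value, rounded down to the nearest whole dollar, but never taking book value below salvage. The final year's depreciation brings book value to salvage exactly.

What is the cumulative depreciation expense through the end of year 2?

Depreciable base = $138,097 − $12,200 = $125,897.
Year 1: ⌊$138,097 × 125%/4⌋ = $43,155. Book value $94,942.
Year 2: ⌊$94,942 × 125%/4⌋ = $29,669. Book value $65,273.
Accumulated through year 2 = $138,097 − $65,273 = $72,824.

$72,824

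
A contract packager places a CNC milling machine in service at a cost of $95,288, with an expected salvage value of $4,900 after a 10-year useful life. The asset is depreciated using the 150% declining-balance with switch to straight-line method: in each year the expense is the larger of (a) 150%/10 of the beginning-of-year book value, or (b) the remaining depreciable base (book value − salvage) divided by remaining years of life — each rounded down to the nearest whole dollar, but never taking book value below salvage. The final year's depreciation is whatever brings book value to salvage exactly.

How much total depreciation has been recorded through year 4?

Depreciable base = $95,288 − $4,900 = $90,388.
Year 1: DB = ⌊$95,288 × 150%/10⌋ = $14,293; SL = ⌊$90,388/10⌋ = $9,038 → take DB $14,293. Book value $80,995.
Year 2: DB = ⌊$80,995 × 150%/10⌋ = $12,149; SL = ⌊$76,095/9⌋ = $8,455 → take DB $12,149. Book value $68,846.
Year 3: DB = ⌊$68,846 × 150%/10⌋ = $10,326; SL = ⌊$63,946/8⌋ = $7,993 → take DB $10,326. Book value $58,520.
Year 4: DB = ⌊$58,520 × 150%/10⌋ = $8,778; SL = ⌊$53,620/7⌋ = $7,660 → take DB $8,778. Book value $49,742.
Accumulated through year 4 = $95,288 − $49,742 = $45,546.

$45,546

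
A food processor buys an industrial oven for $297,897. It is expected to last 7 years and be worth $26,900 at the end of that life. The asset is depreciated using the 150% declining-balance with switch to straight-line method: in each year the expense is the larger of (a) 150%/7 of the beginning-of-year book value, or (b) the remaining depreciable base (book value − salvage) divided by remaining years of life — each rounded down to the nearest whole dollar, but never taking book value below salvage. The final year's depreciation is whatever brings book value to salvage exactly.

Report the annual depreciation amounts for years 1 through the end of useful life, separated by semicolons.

Depreciable base = $297,897 − $26,900 = $270,997.
Year 1: DB = ⌊$297,897 × 150%/7⌋ = $63,835; SL = ⌊$270,997/7⌋ = $38,713 → take DB $63,835. Book value $234,062.
Year 2: DB = ⌊$234,062 × 150%/7⌋ = $50,156; SL = ⌊$207,162/6⌋ = $34,527 → take DB $50,156. Book value $183,906.
Year 3: DB = ⌊$183,906 × 150%/7⌋ = $39,408; SL = ⌊$157,006/5⌋ = $31,401 → take DB $39,408. Book value $144,498.
Year 4: DB = ⌊$144,498 × 150%/7⌋ = $30,963; SL = ⌊$117,598/4⌋ = $29,399 → take DB $30,963. Book value $113,535.
Year 5: DB = ⌊$113,535 × 150%/7⌋ = $24,328; SL = ⌊$86,635/3⌋ = $28,878 → take SL $28,878. Book value $84,657.
Year 6: DB = ⌊$84,657 × 150%/7⌋ = $18,140; SL = ⌊$57,757/2⌋ = $28,878 → take SL $28,878. Book value $55,779.
Year 7 (final): $55,779 − $26,900 = $28,879. Book value $26,900.

$63,835; $50,156; $39,408; $30,963; $28,878; $28,878; $28,879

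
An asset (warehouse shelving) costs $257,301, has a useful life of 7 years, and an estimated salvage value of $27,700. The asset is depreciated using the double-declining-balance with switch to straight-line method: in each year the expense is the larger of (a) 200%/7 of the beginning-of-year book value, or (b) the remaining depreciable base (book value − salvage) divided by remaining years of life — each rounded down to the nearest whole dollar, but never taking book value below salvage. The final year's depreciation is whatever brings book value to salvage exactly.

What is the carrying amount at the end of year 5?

$47,843

Depreciable base = $257,301 − $27,700 = $229,601.
Year 1: DB = ⌊$257,301 × 200%/7⌋ = $73,514; SL = ⌊$229,601/7⌋ = $32,800 → take DB $73,514. Book value $183,787.
Year 2: DB = ⌊$183,787 × 200%/7⌋ = $52,510; SL = ⌊$156,087/6⌋ = $26,014 → take DB $52,510. Book value $131,277.
Year 3: DB = ⌊$131,277 × 200%/7⌋ = $37,507; SL = ⌊$103,577/5⌋ = $20,715 → take DB $37,507. Book value $93,770.
Year 4: DB = ⌊$93,770 × 200%/7⌋ = $26,791; SL = ⌊$66,070/4⌋ = $16,517 → take DB $26,791. Book value $66,979.
Year 5: DB = ⌊$66,979 × 200%/7⌋ = $19,136; SL = ⌊$39,279/3⌋ = $13,093 → take DB $19,136. Book value $47,843.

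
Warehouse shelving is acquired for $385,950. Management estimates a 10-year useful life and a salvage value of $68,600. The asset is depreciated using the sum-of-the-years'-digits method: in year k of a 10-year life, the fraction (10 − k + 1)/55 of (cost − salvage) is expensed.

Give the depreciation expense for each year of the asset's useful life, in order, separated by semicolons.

$57,700; $51,930; $46,160; $40,390; $34,620; $28,850; $23,080; $17,310; $11,540; $5,770

Depreciable base = $385,950 − $68,600 = $317,350.
Sum of the years' digits = 10+9+8+7+6+5+4+3+2+1 = 55.
Year 1: $317,350 × 10/55 = $57,700. Book value $328,250.
Year 2: $317,350 × 9/55 = $51,930. Book value $276,320.
Year 3: $317,350 × 8/55 = $46,160. Book value $230,160.
Year 4: $317,350 × 7/55 = $40,390. Book value $189,770.
Year 5: $317,350 × 6/55 = $34,620. Book value $155,150.
Year 6: $317,350 × 5/55 = $28,850. Book value $126,300.
Year 7: $317,350 × 4/55 = $23,080. Book value $103,220.
Year 8: $317,350 × 3/55 = $17,310. Book value $85,910.
Year 9: $317,350 × 2/55 = $11,540. Book value $74,370.
Year 10: $317,350 × 1/55 = $5,770. Book value $68,600.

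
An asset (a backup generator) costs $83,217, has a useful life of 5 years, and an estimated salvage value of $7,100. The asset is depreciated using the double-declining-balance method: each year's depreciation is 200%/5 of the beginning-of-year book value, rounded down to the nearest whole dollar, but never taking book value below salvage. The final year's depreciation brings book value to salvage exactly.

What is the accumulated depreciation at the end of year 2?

$53,258

Depreciable base = $83,217 − $7,100 = $76,117.
Year 1: ⌊$83,217 × 200%/5⌋ = $33,286. Book value $49,931.
Year 2: ⌊$49,931 × 200%/5⌋ = $19,972. Book value $29,959.
Accumulated through year 2 = $83,217 − $29,959 = $53,258.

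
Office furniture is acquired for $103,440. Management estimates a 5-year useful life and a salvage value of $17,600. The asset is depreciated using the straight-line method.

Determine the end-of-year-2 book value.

$69,104

Depreciable base = $103,440 − $17,600 = $85,840.
Annual expense = $85,840 / 5 = $17,168.
End of year 1: book value $86,272.
End of year 2: book value $69,104.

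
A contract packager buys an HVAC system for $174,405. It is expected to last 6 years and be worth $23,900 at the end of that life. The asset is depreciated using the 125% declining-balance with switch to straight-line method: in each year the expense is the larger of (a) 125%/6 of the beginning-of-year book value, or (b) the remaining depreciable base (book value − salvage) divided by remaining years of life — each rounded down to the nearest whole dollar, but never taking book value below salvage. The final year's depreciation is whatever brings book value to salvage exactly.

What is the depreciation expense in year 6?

$20,879

Depreciable base = $174,405 − $23,900 = $150,505.
Year 1: DB = ⌊$174,405 × 125%/6⌋ = $36,334; SL = ⌊$150,505/6⌋ = $25,084 → take DB $36,334. Book value $138,071.
Year 2: DB = ⌊$138,071 × 125%/6⌋ = $28,764; SL = ⌊$114,171/5⌋ = $22,834 → take DB $28,764. Book value $109,307.
Year 3: DB = ⌊$109,307 × 125%/6⌋ = $22,772; SL = ⌊$85,407/4⌋ = $21,351 → take DB $22,772. Book value $86,535.
Year 4: DB = ⌊$86,535 × 125%/6⌋ = $18,028; SL = ⌊$62,635/3⌋ = $20,878 → take SL $20,878. Book value $65,657.
Year 5: DB = ⌊$65,657 × 125%/6⌋ = $13,678; SL = ⌊$41,757/2⌋ = $20,878 → take SL $20,878. Book value $44,779.
Year 6 (final): $44,779 − $23,900 = $20,879. Book value $23,900.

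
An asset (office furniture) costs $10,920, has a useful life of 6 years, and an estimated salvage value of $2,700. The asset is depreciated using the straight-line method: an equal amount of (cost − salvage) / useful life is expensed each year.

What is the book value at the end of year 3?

$6,810

Depreciable base = $10,920 − $2,700 = $8,220.
Annual expense = $8,220 / 6 = $1,370.
End of year 1: book value $9,550.
End of year 2: book value $8,180.
End of year 3: book value $6,810.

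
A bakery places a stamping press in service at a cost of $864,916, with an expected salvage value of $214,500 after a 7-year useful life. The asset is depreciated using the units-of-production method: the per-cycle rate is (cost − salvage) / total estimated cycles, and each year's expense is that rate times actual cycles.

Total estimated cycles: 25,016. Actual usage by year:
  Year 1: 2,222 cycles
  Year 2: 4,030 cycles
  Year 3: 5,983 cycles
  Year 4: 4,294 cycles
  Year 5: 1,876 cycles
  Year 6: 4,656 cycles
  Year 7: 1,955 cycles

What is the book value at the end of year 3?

Depreciable base = $864,916 − $214,500 = $650,416.
Rate = $650,416 / 25,016 cycles = $26 per cycle.
Year 1: 2,222 × $26 = $57,772. Book value $807,144.
Year 2: 4,030 × $26 = $104,780. Book value $702,364.
Year 3: 5,983 × $26 = $155,558. Book value $546,806.

$546,806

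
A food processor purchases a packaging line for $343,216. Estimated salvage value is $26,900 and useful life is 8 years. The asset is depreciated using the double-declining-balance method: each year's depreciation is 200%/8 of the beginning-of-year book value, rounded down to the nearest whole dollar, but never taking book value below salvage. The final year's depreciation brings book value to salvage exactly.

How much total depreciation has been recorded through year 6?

Depreciable base = $343,216 − $26,900 = $316,316.
Year 1: ⌊$343,216 × 200%/8⌋ = $85,804. Book value $257,412.
Year 2: ⌊$257,412 × 200%/8⌋ = $64,353. Book value $193,059.
Year 3: ⌊$193,059 × 200%/8⌋ = $48,264. Book value $144,795.
Year 4: ⌊$144,795 × 200%/8⌋ = $36,198. Book value $108,597.
Year 5: ⌊$108,597 × 200%/8⌋ = $27,149. Book value $81,448.
Year 6: ⌊$81,448 × 200%/8⌋ = $20,362. Book value $61,086.
Accumulated through year 6 = $343,216 − $61,086 = $282,130.

$282,130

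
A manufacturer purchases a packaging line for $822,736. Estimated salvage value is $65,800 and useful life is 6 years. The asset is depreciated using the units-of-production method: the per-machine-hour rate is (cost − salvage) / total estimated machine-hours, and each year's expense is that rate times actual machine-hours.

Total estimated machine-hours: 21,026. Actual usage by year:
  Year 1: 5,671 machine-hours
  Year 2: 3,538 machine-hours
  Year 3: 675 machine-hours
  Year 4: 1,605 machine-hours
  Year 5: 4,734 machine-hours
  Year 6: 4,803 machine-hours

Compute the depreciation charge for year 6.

Depreciable base = $822,736 − $65,800 = $756,936.
Rate = $756,936 / 21,026 machine-hours = $36 per machine-hour.
Year 1: 5,671 × $36 = $204,156. Book value $618,580.
Year 2: 3,538 × $36 = $127,368. Book value $491,212.
Year 3: 675 × $36 = $24,300. Book value $466,912.
Year 4: 1,605 × $36 = $57,780. Book value $409,132.
Year 5: 4,734 × $36 = $170,424. Book value $238,708.
Year 6: 4,803 × $36 = $172,908. Book value $65,800.

$172,908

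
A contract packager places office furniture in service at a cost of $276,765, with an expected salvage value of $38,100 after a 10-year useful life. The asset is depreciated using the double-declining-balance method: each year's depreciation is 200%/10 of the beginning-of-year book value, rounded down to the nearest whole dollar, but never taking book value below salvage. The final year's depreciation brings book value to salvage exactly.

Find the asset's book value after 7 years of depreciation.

$58,044

Depreciable base = $276,765 − $38,100 = $238,665.
Year 1: ⌊$276,765 × 200%/10⌋ = $55,353. Book value $221,412.
Year 2: ⌊$221,412 × 200%/10⌋ = $44,282. Book value $177,130.
Year 3: ⌊$177,130 × 200%/10⌋ = $35,426. Book value $141,704.
Year 4: ⌊$141,704 × 200%/10⌋ = $28,340. Book value $113,364.
Year 5: ⌊$113,364 × 200%/10⌋ = $22,672. Book value $90,692.
Year 6: ⌊$90,692 × 200%/10⌋ = $18,138. Book value $72,554.
Year 7: ⌊$72,554 × 200%/10⌋ = $14,510. Book value $58,044.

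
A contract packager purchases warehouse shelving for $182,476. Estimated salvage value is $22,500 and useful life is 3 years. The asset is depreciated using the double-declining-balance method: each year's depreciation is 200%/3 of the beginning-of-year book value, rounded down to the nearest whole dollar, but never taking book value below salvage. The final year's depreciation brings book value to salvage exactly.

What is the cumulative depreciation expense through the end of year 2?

$159,976

Depreciable base = $182,476 − $22,500 = $159,976.
Year 1: ⌊$182,476 × 200%/3⌋ = $121,650. Book value $60,826.
Year 2: ⌊$60,826 × 200%/3⌋ = $40,550, capped at $38,326. Book value $22,500.
Accumulated through year 2 = $182,476 − $22,500 = $159,976.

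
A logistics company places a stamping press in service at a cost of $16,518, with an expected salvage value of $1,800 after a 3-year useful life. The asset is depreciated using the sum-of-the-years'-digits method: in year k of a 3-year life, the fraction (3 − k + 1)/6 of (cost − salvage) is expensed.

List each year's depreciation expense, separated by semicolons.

$7,359; $4,906; $2,453

Depreciable base = $16,518 − $1,800 = $14,718.
Sum of the years' digits = 3+2+1 = 6.
Year 1: $14,718 × 3/6 = $7,359. Book value $9,159.
Year 2: $14,718 × 2/6 = $4,906. Book value $4,253.
Year 3: $14,718 × 1/6 = $2,453. Book value $1,800.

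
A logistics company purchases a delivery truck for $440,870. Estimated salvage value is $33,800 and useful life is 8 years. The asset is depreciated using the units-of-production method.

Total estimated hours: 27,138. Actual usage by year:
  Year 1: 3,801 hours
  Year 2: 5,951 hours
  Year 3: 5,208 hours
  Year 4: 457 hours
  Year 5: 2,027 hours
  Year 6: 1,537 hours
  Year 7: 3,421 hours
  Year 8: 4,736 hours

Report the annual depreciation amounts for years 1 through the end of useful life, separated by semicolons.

$57,015; $89,265; $78,120; $6,855; $30,405; $23,055; $51,315; $71,040

Depreciable base = $440,870 − $33,800 = $407,070.
Rate = $407,070 / 27,138 hours = $15 per hour.
Year 1: 3,801 × $15 = $57,015. Book value $383,855.
Year 2: 5,951 × $15 = $89,265. Book value $294,590.
Year 3: 5,208 × $15 = $78,120. Book value $216,470.
Year 4: 457 × $15 = $6,855. Book value $209,615.
Year 5: 2,027 × $15 = $30,405. Book value $179,210.
Year 6: 1,537 × $15 = $23,055. Book value $156,155.
Year 7: 3,421 × $15 = $51,315. Book value $104,840.
Year 8: 4,736 × $15 = $71,040. Book value $33,800.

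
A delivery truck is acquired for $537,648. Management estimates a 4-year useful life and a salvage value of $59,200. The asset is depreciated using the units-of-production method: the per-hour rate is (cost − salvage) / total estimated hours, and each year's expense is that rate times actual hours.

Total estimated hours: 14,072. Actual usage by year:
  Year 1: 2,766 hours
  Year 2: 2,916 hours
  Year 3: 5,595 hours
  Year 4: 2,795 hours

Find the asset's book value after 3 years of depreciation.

Depreciable base = $537,648 − $59,200 = $478,448.
Rate = $478,448 / 14,072 hours = $34 per hour.
Year 1: 2,766 × $34 = $94,044. Book value $443,604.
Year 2: 2,916 × $34 = $99,144. Book value $344,460.
Year 3: 5,595 × $34 = $190,230. Book value $154,230.

$154,230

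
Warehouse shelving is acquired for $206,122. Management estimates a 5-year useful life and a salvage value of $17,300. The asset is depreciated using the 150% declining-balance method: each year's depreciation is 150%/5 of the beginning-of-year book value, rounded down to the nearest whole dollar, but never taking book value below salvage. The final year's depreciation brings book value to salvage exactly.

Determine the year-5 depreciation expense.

Depreciable base = $206,122 − $17,300 = $188,822.
Year 1: ⌊$206,122 × 150%/5⌋ = $61,836. Book value $144,286.
Year 2: ⌊$144,286 × 150%/5⌋ = $43,285. Book value $101,001.
Year 3: ⌊$101,001 × 150%/5⌋ = $30,300. Book value $70,701.
Year 4: ⌊$70,701 × 150%/5⌋ = $21,210. Book value $49,491.
Year 5 (final): $49,491 − $17,300 = $32,191. Book value $17,300.

$32,191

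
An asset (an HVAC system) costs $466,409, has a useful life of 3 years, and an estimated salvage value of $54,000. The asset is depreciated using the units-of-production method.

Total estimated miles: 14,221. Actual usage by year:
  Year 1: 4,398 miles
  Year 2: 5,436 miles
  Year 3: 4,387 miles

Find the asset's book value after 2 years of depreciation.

$181,223

Depreciable base = $466,409 − $54,000 = $412,409.
Rate = $412,409 / 14,221 miles = $29 per mile.
Year 1: 4,398 × $29 = $127,542. Book value $338,867.
Year 2: 5,436 × $29 = $157,644. Book value $181,223.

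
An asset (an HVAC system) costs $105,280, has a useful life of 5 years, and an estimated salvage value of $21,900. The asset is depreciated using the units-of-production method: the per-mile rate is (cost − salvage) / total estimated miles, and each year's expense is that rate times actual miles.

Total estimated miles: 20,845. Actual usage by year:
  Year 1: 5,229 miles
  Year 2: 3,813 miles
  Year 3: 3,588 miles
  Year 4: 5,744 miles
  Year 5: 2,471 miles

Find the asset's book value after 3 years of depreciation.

Depreciable base = $105,280 − $21,900 = $83,380.
Rate = $83,380 / 20,845 miles = $4 per mile.
Year 1: 5,229 × $4 = $20,916. Book value $84,364.
Year 2: 3,813 × $4 = $15,252. Book value $69,112.
Year 3: 3,588 × $4 = $14,352. Book value $54,760.

$54,760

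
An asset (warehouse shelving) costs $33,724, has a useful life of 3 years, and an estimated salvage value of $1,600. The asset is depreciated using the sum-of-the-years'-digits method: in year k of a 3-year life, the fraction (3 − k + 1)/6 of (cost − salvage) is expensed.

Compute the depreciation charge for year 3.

$5,354

Depreciable base = $33,724 − $1,600 = $32,124.
Sum of the years' digits = 3+2+1 = 6.
Year 1: $32,124 × 3/6 = $16,062. Book value $17,662.
Year 2: $32,124 × 2/6 = $10,708. Book value $6,954.
Year 3: $32,124 × 1/6 = $5,354. Book value $1,600.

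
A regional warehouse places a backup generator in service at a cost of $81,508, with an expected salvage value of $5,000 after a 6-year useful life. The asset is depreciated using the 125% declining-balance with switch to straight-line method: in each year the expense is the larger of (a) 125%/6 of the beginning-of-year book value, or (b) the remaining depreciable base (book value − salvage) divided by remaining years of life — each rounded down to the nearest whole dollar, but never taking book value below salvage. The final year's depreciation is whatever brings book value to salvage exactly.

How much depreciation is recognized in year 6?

$11,522

Depreciable base = $81,508 − $5,000 = $76,508.
Year 1: DB = ⌊$81,508 × 125%/6⌋ = $16,980; SL = ⌊$76,508/6⌋ = $12,751 → take DB $16,980. Book value $64,528.
Year 2: DB = ⌊$64,528 × 125%/6⌋ = $13,443; SL = ⌊$59,528/5⌋ = $11,905 → take DB $13,443. Book value $51,085.
Year 3: DB = ⌊$51,085 × 125%/6⌋ = $10,642; SL = ⌊$46,085/4⌋ = $11,521 → take SL $11,521. Book value $39,564.
Year 4: DB = ⌊$39,564 × 125%/6⌋ = $8,242; SL = ⌊$34,564/3⌋ = $11,521 → take SL $11,521. Book value $28,043.
Year 5: DB = ⌊$28,043 × 125%/6⌋ = $5,842; SL = ⌊$23,043/2⌋ = $11,521 → take SL $11,521. Book value $16,522.
Year 6 (final): $16,522 − $5,000 = $11,522. Book value $5,000.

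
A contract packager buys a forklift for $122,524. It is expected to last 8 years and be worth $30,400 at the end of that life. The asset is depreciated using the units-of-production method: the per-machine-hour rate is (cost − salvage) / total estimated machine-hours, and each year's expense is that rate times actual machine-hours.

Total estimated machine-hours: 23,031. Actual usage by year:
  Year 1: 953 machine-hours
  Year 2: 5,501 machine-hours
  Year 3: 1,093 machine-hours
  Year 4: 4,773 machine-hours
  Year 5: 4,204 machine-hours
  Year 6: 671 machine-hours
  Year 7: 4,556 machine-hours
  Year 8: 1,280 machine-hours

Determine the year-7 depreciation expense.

$18,224

Depreciable base = $122,524 − $30,400 = $92,124.
Rate = $92,124 / 23,031 machine-hours = $4 per machine-hour.
Year 1: 953 × $4 = $3,812. Book value $118,712.
Year 2: 5,501 × $4 = $22,004. Book value $96,708.
Year 3: 1,093 × $4 = $4,372. Book value $92,336.
Year 4: 4,773 × $4 = $19,092. Book value $73,244.
Year 5: 4,204 × $4 = $16,816. Book value $56,428.
Year 6: 671 × $4 = $2,684. Book value $53,744.
Year 7: 4,556 × $4 = $18,224. Book value $35,520.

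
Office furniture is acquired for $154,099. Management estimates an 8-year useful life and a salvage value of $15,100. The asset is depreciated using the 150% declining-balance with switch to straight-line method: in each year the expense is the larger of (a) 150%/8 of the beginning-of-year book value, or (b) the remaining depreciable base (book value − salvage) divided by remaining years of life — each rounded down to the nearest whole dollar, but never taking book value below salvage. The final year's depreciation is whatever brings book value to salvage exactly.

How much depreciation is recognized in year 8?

$13,015

Depreciable base = $154,099 − $15,100 = $138,999.
Year 1: DB = ⌊$154,099 × 150%/8⌋ = $28,893; SL = ⌊$138,999/8⌋ = $17,374 → take DB $28,893. Book value $125,206.
Year 2: DB = ⌊$125,206 × 150%/8⌋ = $23,476; SL = ⌊$110,106/7⌋ = $15,729 → take DB $23,476. Book value $101,730.
Year 3: DB = ⌊$101,730 × 150%/8⌋ = $19,074; SL = ⌊$86,630/6⌋ = $14,438 → take DB $19,074. Book value $82,656.
Year 4: DB = ⌊$82,656 × 150%/8⌋ = $15,498; SL = ⌊$67,556/5⌋ = $13,511 → take DB $15,498. Book value $67,158.
Year 5: DB = ⌊$67,158 × 150%/8⌋ = $12,592; SL = ⌊$52,058/4⌋ = $13,014 → take SL $13,014. Book value $54,144.
Year 6: DB = ⌊$54,144 × 150%/8⌋ = $10,152; SL = ⌊$39,044/3⌋ = $13,014 → take SL $13,014. Book value $41,130.
Year 7: DB = ⌊$41,130 × 150%/8⌋ = $7,711; SL = ⌊$26,030/2⌋ = $13,015 → take SL $13,015. Book value $28,115.
Year 8 (final): $28,115 − $15,100 = $13,015. Book value $15,100.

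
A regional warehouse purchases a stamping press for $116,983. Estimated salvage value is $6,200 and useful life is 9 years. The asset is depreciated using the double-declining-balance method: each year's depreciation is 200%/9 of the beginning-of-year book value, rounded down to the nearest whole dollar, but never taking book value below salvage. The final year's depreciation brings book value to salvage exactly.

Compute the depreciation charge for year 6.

Depreciable base = $116,983 − $6,200 = $110,783.
Year 1: ⌊$116,983 × 200%/9⌋ = $25,996. Book value $90,987.
Year 2: ⌊$90,987 × 200%/9⌋ = $20,219. Book value $70,768.
Year 3: ⌊$70,768 × 200%/9⌋ = $15,726. Book value $55,042.
Year 4: ⌊$55,042 × 200%/9⌋ = $12,231. Book value $42,811.
Year 5: ⌊$42,811 × 200%/9⌋ = $9,513. Book value $33,298.
Year 6: ⌊$33,298 × 200%/9⌋ = $7,399. Book value $25,899.

$7,399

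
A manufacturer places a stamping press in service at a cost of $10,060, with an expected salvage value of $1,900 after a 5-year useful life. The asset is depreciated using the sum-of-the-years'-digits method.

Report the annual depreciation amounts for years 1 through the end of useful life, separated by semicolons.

Depreciable base = $10,060 − $1,900 = $8,160.
Sum of the years' digits = 5+4+3+2+1 = 15.
Year 1: $8,160 × 5/15 = $2,720. Book value $7,340.
Year 2: $8,160 × 4/15 = $2,176. Book value $5,164.
Year 3: $8,160 × 3/15 = $1,632. Book value $3,532.
Year 4: $8,160 × 2/15 = $1,088. Book value $2,444.
Year 5: $8,160 × 1/15 = $544. Book value $1,900.

$2,720; $2,176; $1,632; $1,088; $544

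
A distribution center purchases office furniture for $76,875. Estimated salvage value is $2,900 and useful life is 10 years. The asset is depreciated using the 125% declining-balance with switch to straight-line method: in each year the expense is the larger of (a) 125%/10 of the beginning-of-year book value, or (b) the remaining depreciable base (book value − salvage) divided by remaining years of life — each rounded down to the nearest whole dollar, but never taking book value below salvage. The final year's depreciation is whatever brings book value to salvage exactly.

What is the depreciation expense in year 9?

Depreciable base = $76,875 − $2,900 = $73,975.
Year 1: DB = ⌊$76,875 × 125%/10⌋ = $9,609; SL = ⌊$73,975/10⌋ = $7,397 → take DB $9,609. Book value $67,266.
Year 2: DB = ⌊$67,266 × 125%/10⌋ = $8,408; SL = ⌊$64,366/9⌋ = $7,151 → take DB $8,408. Book value $58,858.
Year 3: DB = ⌊$58,858 × 125%/10⌋ = $7,357; SL = ⌊$55,958/8⌋ = $6,994 → take DB $7,357. Book value $51,501.
Year 4: DB = ⌊$51,501 × 125%/10⌋ = $6,437; SL = ⌊$48,601/7⌋ = $6,943 → take SL $6,943. Book value $44,558.
Year 5: DB = ⌊$44,558 × 125%/10⌋ = $5,569; SL = ⌊$41,658/6⌋ = $6,943 → take SL $6,943. Book value $37,615.
Year 6: DB = ⌊$37,615 × 125%/10⌋ = $4,701; SL = ⌊$34,715/5⌋ = $6,943 → take SL $6,943. Book value $30,672.
Year 7: DB = ⌊$30,672 × 125%/10⌋ = $3,834; SL = ⌊$27,772/4⌋ = $6,943 → take SL $6,943. Book value $23,729.
Year 8: DB = ⌊$23,729 × 125%/10⌋ = $2,966; SL = ⌊$20,829/3⌋ = $6,943 → take SL $6,943. Book value $16,786.
Year 9: DB = ⌊$16,786 × 125%/10⌋ = $2,098; SL = ⌊$13,886/2⌋ = $6,943 → take SL $6,943. Book value $9,843.

$6,943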